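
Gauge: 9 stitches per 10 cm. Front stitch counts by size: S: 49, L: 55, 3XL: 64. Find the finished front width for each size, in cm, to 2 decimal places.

S 54.44 cm; L 61.11 cm; 3XL 71.11 cm.

9/10 = 0.9 sts per cm.
S: 49 / 0.9 = 54.444 → 54.44 cm.
L: 55 / 0.9 = 61.111 → 61.11 cm.
3XL: 64 / 0.9 = 71.111 → 71.11 cm.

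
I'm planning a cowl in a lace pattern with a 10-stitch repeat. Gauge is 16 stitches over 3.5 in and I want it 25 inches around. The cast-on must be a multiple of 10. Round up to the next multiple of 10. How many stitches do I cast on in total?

16 / 3.5 = 4.571 sts per inch.
25 × 4.571 = 114.29 sts.
Next multiple of 10: 120.

Cast on 120 stitches.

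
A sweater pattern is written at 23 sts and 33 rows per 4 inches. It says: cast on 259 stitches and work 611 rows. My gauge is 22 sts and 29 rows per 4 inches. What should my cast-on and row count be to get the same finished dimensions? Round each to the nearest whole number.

Stitches: 259 × 22/23 = 247.74 → 248.
Rows: 611 × 29/33 = 536.94 → 537.

Cast on 248 stitches; work 537 rows.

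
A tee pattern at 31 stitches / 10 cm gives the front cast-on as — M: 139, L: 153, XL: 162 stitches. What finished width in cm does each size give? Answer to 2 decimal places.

M 44.84 cm; L 49.35 cm; XL 52.26 cm.

31/10 = 3.1 sts per cm.
M: 139 / 3.1 = 44.839 → 44.84 cm.
L: 153 / 3.1 = 49.355 → 49.35 cm.
XL: 162 / 3.1 = 52.258 → 52.26 cm.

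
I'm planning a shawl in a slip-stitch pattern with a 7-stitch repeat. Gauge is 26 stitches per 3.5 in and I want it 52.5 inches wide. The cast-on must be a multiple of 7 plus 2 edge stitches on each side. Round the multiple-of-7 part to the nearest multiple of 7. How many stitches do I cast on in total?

26 / 3.5 = 7.429 sts per inch.
52.5 × 7.429 = 390.00 sts.
Less 4 edge sts → 386.00 for the repeat.
Nearest multiple of 7: 385.
Add back 4 edge sts → 389.

389 stitches.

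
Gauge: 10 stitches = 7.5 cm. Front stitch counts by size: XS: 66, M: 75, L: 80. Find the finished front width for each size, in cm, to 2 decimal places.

XS 49.50 cm; M 56.25 cm; L 60.00 cm.

10/7.5 = 1.333 sts per cm.
XS: 66 / 1.333 = 49.500 → 49.50 cm.
M: 75 / 1.333 = 56.250 → 56.25 cm.
L: 80 / 1.333 = 60.000 → 60.00 cm.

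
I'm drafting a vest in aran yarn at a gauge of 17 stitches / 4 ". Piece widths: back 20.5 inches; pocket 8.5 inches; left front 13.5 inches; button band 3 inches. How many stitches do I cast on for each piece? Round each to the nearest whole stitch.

Rate = 17/4 = 4.25 sts per in.
back: 20.5 × 4.25 = 87.12 → 87.
pocket: 8.5 × 4.25 = 36.12 → 36.
left front: 13.5 × 4.25 = 57.38 → 57.
button band: 3 × 4.25 = 12.75 → 13.

back 87; pocket 36; left front 57; button band 13.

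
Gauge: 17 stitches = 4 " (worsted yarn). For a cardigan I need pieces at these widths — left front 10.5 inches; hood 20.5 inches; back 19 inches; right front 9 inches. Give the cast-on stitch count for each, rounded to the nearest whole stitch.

Rate = 17/4 = 4.25 sts per in.
left front: 10.5 × 4.25 = 44.62 → 45.
hood: 20.5 × 4.25 = 87.12 → 87.
back: 19 × 4.25 = 80.75 → 81.
right front: 9 × 4.25 = 38.25 → 38.

left front 45; hood 87; back 81; right front 38.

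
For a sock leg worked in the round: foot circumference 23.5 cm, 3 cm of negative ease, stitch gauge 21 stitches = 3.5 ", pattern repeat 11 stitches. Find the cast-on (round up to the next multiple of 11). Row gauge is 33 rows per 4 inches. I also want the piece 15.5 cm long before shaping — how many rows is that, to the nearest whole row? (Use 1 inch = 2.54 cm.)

Finished = 23.5 − 3 = 20.5 cm.
20.5 cm × 1/2.54 = 8.07 inches.
21/3.5 = 6 sts per in; 8.07 × 6 = 48.43 sts.
Next multiple of 11 → 55.
15.5 cm = 6.10 inches; × 8.25 = 50.34 → 50 rows.

Cast on 55 stitches; work 50 rows.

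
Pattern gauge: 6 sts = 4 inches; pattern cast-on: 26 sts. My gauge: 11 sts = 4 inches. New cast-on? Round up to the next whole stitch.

Cast on 48 stitches.

Scale factor = 11 / 6 = 1.833.
26 × 11 / 6 = 47.67 sts.
→ 48 sts.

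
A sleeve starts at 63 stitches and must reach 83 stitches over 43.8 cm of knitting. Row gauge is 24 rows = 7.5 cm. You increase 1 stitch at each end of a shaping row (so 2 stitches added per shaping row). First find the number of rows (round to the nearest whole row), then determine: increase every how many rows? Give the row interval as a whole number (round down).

Increase every 14th row.

Rows = 43.8 × 3.2 = 140.2 → 140 rows.
Stitches to add: 20 → 10 shaping rows (at 2 st each).
140 / 10 = 14.00 → every 14 rows.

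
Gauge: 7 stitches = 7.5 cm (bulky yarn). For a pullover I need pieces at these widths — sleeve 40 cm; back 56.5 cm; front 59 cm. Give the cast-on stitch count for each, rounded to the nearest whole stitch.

sleeve 37; back 53; front 55.

Rate = 7/7.5 = 0.933 sts per cm.
sleeve: 40 × 0.933 = 37.33 → 37.
back: 56.5 × 0.933 = 52.73 → 53.
front: 59 × 0.933 = 55.07 → 55.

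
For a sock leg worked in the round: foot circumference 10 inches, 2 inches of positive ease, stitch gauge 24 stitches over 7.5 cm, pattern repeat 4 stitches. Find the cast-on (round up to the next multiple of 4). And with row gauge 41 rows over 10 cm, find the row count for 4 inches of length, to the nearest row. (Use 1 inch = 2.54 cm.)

Cast on 100 stitches; work 42 rows.

Finished = 10 + 2 = 12 inches.
12 inches × 2.54 = 30.48 cm.
24/7.5 = 3.2 sts per cm; 30.48 × 3.2 = 97.54 sts.
Next multiple of 4 → 100.
4 inches = 10.16 cm; × 4.1 = 41.66 → 42 rows.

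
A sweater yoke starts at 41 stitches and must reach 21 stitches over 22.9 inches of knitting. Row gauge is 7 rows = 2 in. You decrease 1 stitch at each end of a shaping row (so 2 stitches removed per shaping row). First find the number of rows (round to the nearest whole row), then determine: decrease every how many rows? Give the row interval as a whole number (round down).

Decrease every 8th row.

Rows = 22.9 × 3.5 = 80.1 → 80 rows.
Stitches to remove: 20 → 10 shaping rows (at 2 st each).
80 / 10 = 8.00 → every 8 rows.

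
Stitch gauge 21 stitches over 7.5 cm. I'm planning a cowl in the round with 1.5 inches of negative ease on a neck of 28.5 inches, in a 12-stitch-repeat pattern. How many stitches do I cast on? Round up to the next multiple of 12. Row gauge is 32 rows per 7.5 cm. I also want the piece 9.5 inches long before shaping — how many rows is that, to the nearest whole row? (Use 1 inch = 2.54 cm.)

Finished = 28.5 − 1.5 = 27 inches.
27 inches × 2.54 = 68.58 cm.
21/7.5 = 2.8 sts per cm; 68.58 × 2.8 = 192.02 sts.
Next multiple of 12 → 204.
9.5 inches = 24.13 cm; × 4.267 = 102.95 → 103 rows.

Cast on 204 stitches; work 103 rows.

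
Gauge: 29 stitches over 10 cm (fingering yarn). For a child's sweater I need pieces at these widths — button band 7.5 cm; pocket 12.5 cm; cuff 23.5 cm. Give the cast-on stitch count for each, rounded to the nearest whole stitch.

button band 22; pocket 36; cuff 68.

Rate = 29/10 = 2.9 sts per cm.
button band: 7.5 × 2.9 = 21.75 → 22.
pocket: 12.5 × 2.9 = 36.25 → 36.
cuff: 23.5 × 2.9 = 68.15 → 68.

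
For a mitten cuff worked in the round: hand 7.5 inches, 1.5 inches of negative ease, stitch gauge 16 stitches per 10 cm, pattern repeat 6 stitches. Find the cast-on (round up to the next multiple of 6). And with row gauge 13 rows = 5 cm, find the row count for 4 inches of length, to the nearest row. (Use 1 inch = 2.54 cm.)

Cast on 30 stitches; work 26 rows.

Finished = 7.5 − 1.5 = 6 inches.
6 inches × 2.54 = 15.24 cm.
16/10 = 1.6 sts per cm; 15.24 × 1.6 = 24.38 sts.
Next multiple of 6 → 30.
4 inches = 10.16 cm; × 2.6 = 26.42 → 26 rows.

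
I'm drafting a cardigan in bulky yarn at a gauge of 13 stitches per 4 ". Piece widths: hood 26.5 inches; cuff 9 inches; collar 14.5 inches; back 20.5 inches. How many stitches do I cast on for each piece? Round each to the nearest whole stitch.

hood 86; cuff 29; collar 47; back 67.

Rate = 13/4 = 3.25 sts per in.
hood: 26.5 × 3.25 = 86.12 → 86.
cuff: 9 × 3.25 = 29.25 → 29.
collar: 14.5 × 3.25 = 47.12 → 47.
back: 20.5 × 3.25 = 66.62 → 67.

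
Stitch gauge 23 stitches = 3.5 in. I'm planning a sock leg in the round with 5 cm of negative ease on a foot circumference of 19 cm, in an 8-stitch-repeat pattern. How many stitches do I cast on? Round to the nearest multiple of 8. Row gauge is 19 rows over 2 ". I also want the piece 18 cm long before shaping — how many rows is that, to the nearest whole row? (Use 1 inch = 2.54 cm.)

Cast on 40 stitches; work 67 rows.

Finished = 19 − 5 = 14 cm.
14 cm × 1/2.54 = 5.51 inches.
23/3.5 = 6.571 sts per in; 5.51 × 6.571 = 36.22 sts.
Nearest multiple of 8 → 40.
18 cm = 7.09 inches; × 9.5 = 67.32 → 67 rows.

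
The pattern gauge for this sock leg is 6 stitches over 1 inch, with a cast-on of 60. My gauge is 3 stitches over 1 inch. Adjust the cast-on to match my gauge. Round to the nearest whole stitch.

Cast on 30 stitches.

Scale factor = 3 / 6 = 0.500.
60 × 3 / 6 = 30.00 sts.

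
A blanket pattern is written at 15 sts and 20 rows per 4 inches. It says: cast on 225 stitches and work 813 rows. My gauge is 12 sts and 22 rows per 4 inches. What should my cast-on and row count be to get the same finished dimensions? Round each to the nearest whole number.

Cast on 180 stitches; work 894 rows.

Stitches: 225 × 12/15 = 180.00 → 180.
Rows: 813 × 22/20 = 894.30 → 894.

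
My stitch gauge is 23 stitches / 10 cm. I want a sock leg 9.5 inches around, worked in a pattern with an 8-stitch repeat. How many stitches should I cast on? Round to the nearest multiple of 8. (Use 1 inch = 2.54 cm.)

CO 56 sts.

9.5 in = 9.5 × 2.54 = 24.13 cm.
23 / 10 = 2.3 sts/cm.
24.13 × 2.3 = 55.50 sts.
→ 56.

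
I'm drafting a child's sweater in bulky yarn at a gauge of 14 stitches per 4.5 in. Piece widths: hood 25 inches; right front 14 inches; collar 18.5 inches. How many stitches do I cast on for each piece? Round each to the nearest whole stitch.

hood 78; right front 44; collar 58.

Rate = 14/4.5 = 3.111 sts per in.
hood: 25 × 3.111 = 77.78 → 78.
right front: 14 × 3.111 = 43.56 → 44.
collar: 18.5 × 3.111 = 57.56 → 58.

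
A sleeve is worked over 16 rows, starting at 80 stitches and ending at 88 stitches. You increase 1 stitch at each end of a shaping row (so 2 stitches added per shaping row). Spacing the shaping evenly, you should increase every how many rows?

Increase every 4th row.

Stitches to add: |88 − 80| = 8.
Shaping rows needed: 8 / 2 = 4.
16 rows / 4 = every 4 rows.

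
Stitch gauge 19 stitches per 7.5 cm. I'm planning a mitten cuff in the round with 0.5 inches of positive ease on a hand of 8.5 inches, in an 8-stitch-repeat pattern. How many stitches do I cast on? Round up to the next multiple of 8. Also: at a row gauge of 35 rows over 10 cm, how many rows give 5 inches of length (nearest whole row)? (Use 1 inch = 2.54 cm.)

Cast on 64 stitches; work 44 rows.

Finished = 8.5 + 0.5 = 9 inches.
9 inches × 2.54 = 22.86 cm.
19/7.5 = 2.533 sts per cm; 22.86 × 2.533 = 57.91 sts.
Next multiple of 8 → 64.
5 inches = 12.70 cm; × 3.5 = 44.45 → 44 rows.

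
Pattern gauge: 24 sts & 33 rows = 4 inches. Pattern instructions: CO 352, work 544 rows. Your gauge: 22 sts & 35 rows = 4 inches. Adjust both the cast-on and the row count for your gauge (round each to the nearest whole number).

Stitches: 352 × 22/24 = 322.67 → 323.
Rows: 544 × 35/33 = 576.97 → 577.

Cast on 323 stitches; work 577 rows.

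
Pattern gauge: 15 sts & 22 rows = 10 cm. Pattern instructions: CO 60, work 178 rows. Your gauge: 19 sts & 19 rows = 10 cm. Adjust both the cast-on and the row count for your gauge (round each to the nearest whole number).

Stitches: 60 × 19/15 = 76.00 → 76.
Rows: 178 × 19/22 = 153.73 → 154.

Cast on 76 stitches; work 154 rows.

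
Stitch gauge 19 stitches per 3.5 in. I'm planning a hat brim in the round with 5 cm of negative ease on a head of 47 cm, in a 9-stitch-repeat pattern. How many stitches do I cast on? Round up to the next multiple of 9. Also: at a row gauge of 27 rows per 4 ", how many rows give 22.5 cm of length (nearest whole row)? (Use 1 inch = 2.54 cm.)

Cast on 90 stitches; work 60 rows.

Finished = 47 − 5 = 42 cm.
42 cm × 1/2.54 = 16.54 inches.
19/3.5 = 5.429 sts per in; 16.54 × 5.429 = 89.76 sts.
Next multiple of 9 → 90.
22.5 cm = 8.86 inches; × 6.75 = 59.79 → 60 rows.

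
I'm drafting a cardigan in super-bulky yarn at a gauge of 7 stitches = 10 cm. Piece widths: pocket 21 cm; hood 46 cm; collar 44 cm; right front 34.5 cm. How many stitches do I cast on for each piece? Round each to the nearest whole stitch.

Rate = 7/10 = 0.7 sts per cm.
pocket: 21 × 0.7 = 14.70 → 15.
hood: 46 × 0.7 = 32.20 → 32.
collar: 44 × 0.7 = 30.80 → 31.
right front: 34.5 × 0.7 = 24.15 → 24.

pocket 15; hood 32; collar 31; right front 24.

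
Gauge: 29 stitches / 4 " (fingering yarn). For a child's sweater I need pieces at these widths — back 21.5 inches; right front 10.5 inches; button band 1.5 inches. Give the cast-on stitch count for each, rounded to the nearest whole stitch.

back 156; right front 76; button band 11.

Rate = 29/4 = 7.25 sts per in.
back: 21.5 × 7.25 = 155.88 → 156.
right front: 10.5 × 7.25 = 76.12 → 76.
button band: 1.5 × 7.25 = 10.88 → 11.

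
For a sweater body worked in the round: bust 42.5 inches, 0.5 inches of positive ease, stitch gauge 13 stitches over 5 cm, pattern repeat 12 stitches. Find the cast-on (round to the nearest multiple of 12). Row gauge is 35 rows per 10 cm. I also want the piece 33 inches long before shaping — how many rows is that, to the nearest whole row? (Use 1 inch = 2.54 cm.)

Cast on 288 stitches; work 293 rows.

Finished = 42.5 + 0.5 = 43 inches.
43 inches × 2.54 = 109.22 cm.
13/5 = 2.6 sts per cm; 109.22 × 2.6 = 283.97 sts.
Nearest multiple of 12 → 288.
33 inches = 83.82 cm; × 3.5 = 293.37 → 293 rows.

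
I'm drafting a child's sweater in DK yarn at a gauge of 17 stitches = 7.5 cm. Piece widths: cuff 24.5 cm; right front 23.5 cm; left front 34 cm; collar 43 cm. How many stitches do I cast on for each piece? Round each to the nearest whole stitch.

Rate = 17/7.5 = 2.267 sts per cm.
cuff: 24.5 × 2.267 = 55.53 → 56.
right front: 23.5 × 2.267 = 53.27 → 53.
left front: 34 × 2.267 = 77.07 → 77.
collar: 43 × 2.267 = 97.47 → 97.

cuff 56; right front 53; left front 77; collar 97.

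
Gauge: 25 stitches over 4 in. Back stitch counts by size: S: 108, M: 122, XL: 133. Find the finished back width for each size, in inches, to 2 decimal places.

S 17.28 inches; M 19.52 inches; XL 21.28 inches.

25/4 = 6.25 sts per in.
S: 108 / 6.25 = 17.280 → 17.28 in.
M: 122 / 6.25 = 19.520 → 19.52 in.
XL: 133 / 6.25 = 21.280 → 21.28 in.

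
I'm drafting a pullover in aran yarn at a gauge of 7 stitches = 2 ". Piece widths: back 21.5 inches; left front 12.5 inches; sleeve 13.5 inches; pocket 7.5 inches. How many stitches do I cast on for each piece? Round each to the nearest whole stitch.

back 75; left front 44; sleeve 47; pocket 26.

Rate = 7/2 = 3.5 sts per in.
back: 21.5 × 3.5 = 75.25 → 75.
left front: 12.5 × 3.5 = 43.75 → 44.
sleeve: 13.5 × 3.5 = 47.25 → 47.
pocket: 7.5 × 3.5 = 26.25 → 26.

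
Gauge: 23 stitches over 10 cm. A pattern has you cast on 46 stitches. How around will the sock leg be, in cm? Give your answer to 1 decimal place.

20.0 cm.

23 stitches / 10 cm = 2.3 stitches per cm.
46 / 2.3 = 20.00 cm.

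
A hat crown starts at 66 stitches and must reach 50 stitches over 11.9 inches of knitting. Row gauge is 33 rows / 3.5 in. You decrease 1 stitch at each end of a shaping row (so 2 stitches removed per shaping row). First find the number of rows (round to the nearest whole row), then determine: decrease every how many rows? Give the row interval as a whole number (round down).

Decrease every 14th row.

Rows = 11.9 × 9.429 = 112.2 → 112 rows.
Stitches to remove: 16 → 8 shaping rows (at 2 st each).
112 / 8 = 14.00 → every 14 rows.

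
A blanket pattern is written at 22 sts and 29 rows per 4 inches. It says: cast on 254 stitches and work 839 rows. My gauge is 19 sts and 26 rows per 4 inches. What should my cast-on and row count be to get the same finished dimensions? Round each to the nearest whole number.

Stitches: 254 × 19/22 = 219.36 → 219.
Rows: 839 × 26/29 = 752.21 → 752.

Cast on 219 stitches; work 752 rows.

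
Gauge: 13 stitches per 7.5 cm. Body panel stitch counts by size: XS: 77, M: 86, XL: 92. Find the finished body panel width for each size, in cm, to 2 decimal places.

XS 44.42 cm; M 49.62 cm; XL 53.08 cm.

13/7.5 = 1.733 sts per cm.
XS: 77 / 1.733 = 44.423 → 44.42 cm.
M: 86 / 1.733 = 49.615 → 49.62 cm.
XL: 92 / 1.733 = 53.077 → 53.08 cm.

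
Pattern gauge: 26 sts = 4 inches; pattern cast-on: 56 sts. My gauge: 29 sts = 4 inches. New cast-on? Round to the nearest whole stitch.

Cast on 62 stitches.

Scale factor = 29 / 26 = 1.115.
56 × 29 / 26 = 62.46 sts.
→ 62 sts.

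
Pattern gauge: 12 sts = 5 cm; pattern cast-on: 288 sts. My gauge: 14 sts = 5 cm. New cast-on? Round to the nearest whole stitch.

336 stitches.

Scale factor = 14 / 12 = 1.167.
288 × 14 / 12 = 336.00 sts.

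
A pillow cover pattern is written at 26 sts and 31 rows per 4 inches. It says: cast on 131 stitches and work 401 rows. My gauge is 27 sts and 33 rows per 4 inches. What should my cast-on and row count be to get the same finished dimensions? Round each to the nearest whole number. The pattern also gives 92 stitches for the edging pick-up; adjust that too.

Cast on 136 stitches; work 427 rows; edging pick-up 96 stitches.

Stitches: 131 × 27/26 = 136.04 → 136.
Rows: 401 × 33/31 = 426.87 → 427.
edging pick-up: 92 × 27/26 = 95.54 → 96.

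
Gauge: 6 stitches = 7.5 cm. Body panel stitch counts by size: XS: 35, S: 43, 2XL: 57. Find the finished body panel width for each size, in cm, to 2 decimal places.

XS 43.75 cm; S 53.75 cm; 2XL 71.25 cm.

6/7.5 = 0.8 sts per cm.
XS: 35 / 0.8 = 43.750 → 43.75 cm.
S: 43 / 0.8 = 53.750 → 53.75 cm.
2XL: 57 / 0.8 = 71.250 → 71.25 cm.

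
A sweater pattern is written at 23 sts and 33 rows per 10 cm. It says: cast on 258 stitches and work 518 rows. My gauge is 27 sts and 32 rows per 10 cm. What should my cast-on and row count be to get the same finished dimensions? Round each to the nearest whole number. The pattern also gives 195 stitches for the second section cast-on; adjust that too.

Cast on 303 stitches; work 502 rows; second section cast-on 229 stitches.

Stitches: 258 × 27/23 = 302.87 → 303.
Rows: 518 × 32/33 = 502.30 → 502.
second section cast-on: 195 × 27/23 = 228.91 → 229.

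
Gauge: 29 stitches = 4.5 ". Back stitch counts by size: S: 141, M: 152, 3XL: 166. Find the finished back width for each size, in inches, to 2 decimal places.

S 21.88 inches; M 23.59 inches; 3XL 25.76 inches.

29/4.5 = 6.444 sts per in.
S: 141 / 6.444 = 21.879 → 21.88 in.
M: 152 / 6.444 = 23.586 → 23.59 in.
3XL: 166 / 6.444 = 25.759 → 25.76 in.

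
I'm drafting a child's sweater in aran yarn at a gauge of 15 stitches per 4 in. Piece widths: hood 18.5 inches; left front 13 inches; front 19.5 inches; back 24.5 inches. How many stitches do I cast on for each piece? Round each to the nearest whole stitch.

hood 69; left front 49; front 73; back 92.

Rate = 15/4 = 3.75 sts per in.
hood: 18.5 × 3.75 = 69.38 → 69.
left front: 13 × 3.75 = 48.75 → 49.
front: 19.5 × 3.75 = 73.12 → 73.
back: 24.5 × 3.75 = 91.88 → 92.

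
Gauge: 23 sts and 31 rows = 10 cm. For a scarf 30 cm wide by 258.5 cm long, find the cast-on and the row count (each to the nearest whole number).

Cast on 69 stitches and work 801 rows.

Stitch gauge = 23/10 = 2.3 sts/cm; 30 × 2.3 = 69.00 → 69 sts.
Row gauge = 31/10 = 3.1 rows/cm; 258.5 × 3.1 = 801.35 → 801 rows.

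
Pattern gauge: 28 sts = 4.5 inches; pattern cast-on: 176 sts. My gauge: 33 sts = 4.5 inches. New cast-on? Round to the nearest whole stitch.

Scale factor = 33 / 28 = 1.179.
176 × 33 / 28 = 207.43 sts.
→ 207 sts.

207 stitches.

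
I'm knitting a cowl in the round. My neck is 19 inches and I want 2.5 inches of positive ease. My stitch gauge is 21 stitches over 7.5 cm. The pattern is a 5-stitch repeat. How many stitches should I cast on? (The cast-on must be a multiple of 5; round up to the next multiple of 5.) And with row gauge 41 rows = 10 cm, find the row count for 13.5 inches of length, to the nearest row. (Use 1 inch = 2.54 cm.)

Finished = 19 + 2.5 = 21.5 inches.
21.5 inches × 2.54 = 54.61 cm.
21/7.5 = 2.8 sts per cm; 54.61 × 2.8 = 152.91 sts.
Next multiple of 5 → 155.
13.5 inches = 34.29 cm; × 4.1 = 140.59 → 141 rows.

Cast on 155 stitches; work 141 rows.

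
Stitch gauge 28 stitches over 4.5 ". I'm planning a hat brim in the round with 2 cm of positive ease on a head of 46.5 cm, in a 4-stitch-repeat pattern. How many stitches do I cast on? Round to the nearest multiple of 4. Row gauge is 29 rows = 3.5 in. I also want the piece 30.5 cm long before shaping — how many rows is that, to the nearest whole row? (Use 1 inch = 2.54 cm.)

Cast on 120 stitches; work 99 rows.

Finished = 46.5 + 2 = 48.5 cm.
48.5 cm × 1/2.54 = 19.09 inches.
28/4.5 = 6.222 sts per in; 19.09 × 6.222 = 118.81 sts.
Nearest multiple of 4 → 120.
30.5 cm = 12.01 inches; × 8.286 = 99.49 → 99 rows.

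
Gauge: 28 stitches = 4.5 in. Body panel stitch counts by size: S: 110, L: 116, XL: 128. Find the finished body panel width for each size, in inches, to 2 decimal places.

S 17.68 inches; L 18.64 inches; XL 20.57 inches.

28/4.5 = 6.222 sts per in.
S: 110 / 6.222 = 17.679 → 17.68 in.
L: 116 / 6.222 = 18.643 → 18.64 in.
XL: 128 / 6.222 = 20.571 → 20.57 in.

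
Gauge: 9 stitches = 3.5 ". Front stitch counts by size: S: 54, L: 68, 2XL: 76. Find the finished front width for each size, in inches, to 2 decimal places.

S 21.00 inches; L 26.44 inches; 2XL 29.56 inches.

9/3.5 = 2.571 sts per in.
S: 54 / 2.571 = 21.000 → 21.00 in.
L: 68 / 2.571 = 26.444 → 26.44 in.
2XL: 76 / 2.571 = 29.556 → 29.56 in.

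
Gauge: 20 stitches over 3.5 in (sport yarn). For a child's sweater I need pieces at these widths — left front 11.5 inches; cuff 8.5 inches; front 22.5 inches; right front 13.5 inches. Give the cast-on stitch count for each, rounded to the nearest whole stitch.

left front 66; cuff 49; front 129; right front 77.

Rate = 20/3.5 = 5.714 sts per in.
left front: 11.5 × 5.714 = 65.71 → 66.
cuff: 8.5 × 5.714 = 48.57 → 49.
front: 22.5 × 5.714 = 128.57 → 129.
right front: 13.5 × 5.714 = 77.14 → 77.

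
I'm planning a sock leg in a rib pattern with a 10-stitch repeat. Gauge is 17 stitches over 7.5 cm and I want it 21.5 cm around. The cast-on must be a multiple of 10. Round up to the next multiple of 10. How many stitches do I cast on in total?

17 / 7.5 = 2.267 sts per cm.
21.5 × 2.267 = 48.73 sts.
Next multiple of 10: 50.

50 stitches.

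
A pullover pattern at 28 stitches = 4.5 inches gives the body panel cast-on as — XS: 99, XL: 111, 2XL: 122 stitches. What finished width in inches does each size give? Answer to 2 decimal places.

XS 15.91 inches; XL 17.84 inches; 2XL 19.61 inches.

28/4.5 = 6.222 sts per in.
XS: 99 / 6.222 = 15.911 → 15.91 in.
XL: 111 / 6.222 = 17.839 → 17.84 in.
2XL: 122 / 6.222 = 19.607 → 19.61 in.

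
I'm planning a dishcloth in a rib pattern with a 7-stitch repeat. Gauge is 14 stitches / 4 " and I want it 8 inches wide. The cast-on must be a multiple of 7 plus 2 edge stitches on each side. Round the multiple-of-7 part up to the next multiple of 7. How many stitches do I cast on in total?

14 / 4 = 3.5 sts per inch.
8 × 3.5 = 28.00 sts.
Less 4 edge sts → 24.00 for the repeat.
Next multiple of 7: 28.
Add back 4 edge sts → 32.

Cast on 32 stitches.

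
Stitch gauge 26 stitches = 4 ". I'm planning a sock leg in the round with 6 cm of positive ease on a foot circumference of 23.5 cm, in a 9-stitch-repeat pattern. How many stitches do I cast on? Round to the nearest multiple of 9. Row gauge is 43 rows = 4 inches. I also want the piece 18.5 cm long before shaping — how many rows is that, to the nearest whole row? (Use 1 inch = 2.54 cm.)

Finished = 23.5 + 6 = 29.5 cm.
29.5 cm × 1/2.54 = 11.61 inches.
26/4 = 6.5 sts per in; 11.61 × 6.5 = 75.49 sts.
Nearest multiple of 9 → 72.
18.5 cm = 7.28 inches; × 10.75 = 78.30 → 78 rows.

Cast on 72 stitches; work 78 rows.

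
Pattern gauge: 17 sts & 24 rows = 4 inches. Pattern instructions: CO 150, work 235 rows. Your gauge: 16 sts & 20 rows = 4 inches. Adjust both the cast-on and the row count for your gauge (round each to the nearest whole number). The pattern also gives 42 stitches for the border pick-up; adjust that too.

Stitches: 150 × 16/17 = 141.18 → 141.
Rows: 235 × 20/24 = 195.83 → 196.
border pick-up: 42 × 16/17 = 39.53 → 40.

Cast on 141 stitches; work 196 rows; border pick-up 40 stitches.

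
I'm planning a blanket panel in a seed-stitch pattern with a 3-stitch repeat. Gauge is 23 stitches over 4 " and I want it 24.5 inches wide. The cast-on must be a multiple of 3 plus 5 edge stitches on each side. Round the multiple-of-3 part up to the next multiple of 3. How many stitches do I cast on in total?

23 / 4 = 5.75 sts per inch.
24.5 × 5.75 = 140.88 sts.
Less 10 edge sts → 130.88 for the repeat.
Next multiple of 3: 132.
Add back 10 edge sts → 142.

CO 142 sts.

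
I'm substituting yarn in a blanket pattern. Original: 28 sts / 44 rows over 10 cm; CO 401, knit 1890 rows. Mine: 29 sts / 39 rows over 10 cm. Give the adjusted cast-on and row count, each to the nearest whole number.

Stitches: 401 × 29/28 = 415.32 → 415.
Rows: 1890 × 39/44 = 1675.23 → 1675.

Cast on 415 stitches; work 1675 rows.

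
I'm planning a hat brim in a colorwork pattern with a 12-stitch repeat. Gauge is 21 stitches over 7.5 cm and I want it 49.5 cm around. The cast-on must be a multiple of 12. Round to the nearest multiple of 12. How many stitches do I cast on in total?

Cast on 144 stitches.

21 / 7.5 = 2.8 sts per cm.
49.5 × 2.8 = 138.60 sts.
Nearest multiple of 12: 144.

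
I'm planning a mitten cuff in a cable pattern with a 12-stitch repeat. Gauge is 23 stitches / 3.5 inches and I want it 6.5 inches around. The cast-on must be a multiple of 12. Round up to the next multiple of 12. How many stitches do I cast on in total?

CO 48 sts.

23 / 3.5 = 6.571 sts per inch.
6.5 × 6.571 = 42.71 sts.
Next multiple of 12: 48.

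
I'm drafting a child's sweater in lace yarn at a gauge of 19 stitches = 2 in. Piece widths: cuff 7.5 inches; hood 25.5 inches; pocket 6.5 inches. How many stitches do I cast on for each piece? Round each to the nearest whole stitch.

Rate = 19/2 = 9.5 sts per in.
cuff: 7.5 × 9.5 = 71.25 → 71.
hood: 25.5 × 9.5 = 242.25 → 242.
pocket: 6.5 × 9.5 = 61.75 → 62.

cuff 71; hood 242; pocket 62.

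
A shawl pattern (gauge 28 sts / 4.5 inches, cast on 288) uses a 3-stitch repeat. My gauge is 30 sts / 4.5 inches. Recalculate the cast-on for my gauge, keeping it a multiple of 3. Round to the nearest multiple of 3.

288 × 30 / 28 = 308.57.
Nearest multiple of 3: 309.

Cast on 309 stitches.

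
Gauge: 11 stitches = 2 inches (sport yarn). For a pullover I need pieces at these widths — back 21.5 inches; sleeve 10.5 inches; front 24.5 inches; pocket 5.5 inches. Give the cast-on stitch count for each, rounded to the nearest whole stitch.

Rate = 11/2 = 5.5 sts per in.
back: 21.5 × 5.5 = 118.25 → 118.
sleeve: 10.5 × 5.5 = 57.75 → 58.
front: 24.5 × 5.5 = 134.75 → 135.
pocket: 5.5 × 5.5 = 30.25 → 30.

back 118; sleeve 58; front 135; pocket 30.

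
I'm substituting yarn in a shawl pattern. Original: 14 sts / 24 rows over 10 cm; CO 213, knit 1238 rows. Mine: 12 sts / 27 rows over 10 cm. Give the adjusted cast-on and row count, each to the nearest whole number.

Stitches: 213 × 12/14 = 182.57 → 183.
Rows: 1238 × 27/24 = 1392.75 → 1393.

Cast on 183 stitches; work 1393 rows.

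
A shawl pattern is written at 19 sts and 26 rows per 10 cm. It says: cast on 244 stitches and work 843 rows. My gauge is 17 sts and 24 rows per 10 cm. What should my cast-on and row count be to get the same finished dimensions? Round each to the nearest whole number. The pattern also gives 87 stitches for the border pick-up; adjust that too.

Cast on 218 stitches; work 778 rows; border pick-up 78 stitches.

Stitches: 244 × 17/19 = 218.32 → 218.
Rows: 843 × 24/26 = 778.15 → 778.
border pick-up: 87 × 17/19 = 77.84 → 78.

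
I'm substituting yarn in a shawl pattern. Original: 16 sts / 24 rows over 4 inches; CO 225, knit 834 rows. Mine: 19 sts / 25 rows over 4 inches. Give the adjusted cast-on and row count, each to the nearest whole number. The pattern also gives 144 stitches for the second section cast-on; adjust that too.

Stitches: 225 × 19/16 = 267.19 → 267.
Rows: 834 × 25/24 = 868.75 → 869.
second section cast-on: 144 × 19/16 = 171.00 → 171.

Cast on 267 stitches; work 869 rows; second section cast-on 171 stitches.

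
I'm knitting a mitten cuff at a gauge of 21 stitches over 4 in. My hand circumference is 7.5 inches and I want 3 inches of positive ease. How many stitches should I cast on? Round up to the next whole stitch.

Cast on 56 stitches.

Finished = 7.5 + 3 = 10.5 in.
21 / 4 = 5.25 sts per inch.
10.50 × 5.25 = 55.12 sts.
→ 56 sts.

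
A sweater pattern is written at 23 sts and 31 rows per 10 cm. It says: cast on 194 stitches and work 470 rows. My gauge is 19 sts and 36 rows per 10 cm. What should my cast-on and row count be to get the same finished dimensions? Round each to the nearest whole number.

Stitches: 194 × 19/23 = 160.26 → 160.
Rows: 470 × 36/31 = 545.81 → 546.

Cast on 160 stitches; work 546 rows.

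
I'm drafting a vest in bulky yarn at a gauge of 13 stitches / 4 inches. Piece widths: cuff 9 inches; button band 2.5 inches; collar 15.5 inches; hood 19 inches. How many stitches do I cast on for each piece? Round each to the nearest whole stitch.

cuff 29; button band 8; collar 50; hood 62.

Rate = 13/4 = 3.25 sts per in.
cuff: 9 × 3.25 = 29.25 → 29.
button band: 2.5 × 3.25 = 8.12 → 8.
collar: 15.5 × 3.25 = 50.38 → 50.
hood: 19 × 3.25 = 61.75 → 62.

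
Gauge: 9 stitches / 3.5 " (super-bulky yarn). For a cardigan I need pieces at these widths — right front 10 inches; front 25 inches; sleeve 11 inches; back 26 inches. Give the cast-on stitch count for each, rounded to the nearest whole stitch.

Rate = 9/3.5 = 2.571 sts per in.
right front: 10 × 2.571 = 25.71 → 26.
front: 25 × 2.571 = 64.29 → 64.
sleeve: 11 × 2.571 = 28.29 → 28.
back: 26 × 2.571 = 66.86 → 67.

right front 26; front 64; sleeve 28; back 67.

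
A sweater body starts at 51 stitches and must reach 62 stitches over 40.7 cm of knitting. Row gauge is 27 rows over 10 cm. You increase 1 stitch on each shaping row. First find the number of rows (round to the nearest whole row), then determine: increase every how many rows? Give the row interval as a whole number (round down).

Increase every 10th row.

Rows = 40.7 × 2.7 = 109.9 → 110 rows.
Stitches to add: 11 → 11 shaping rows (at 1 st each).
110 / 11 = 10.00 → every 10 rows.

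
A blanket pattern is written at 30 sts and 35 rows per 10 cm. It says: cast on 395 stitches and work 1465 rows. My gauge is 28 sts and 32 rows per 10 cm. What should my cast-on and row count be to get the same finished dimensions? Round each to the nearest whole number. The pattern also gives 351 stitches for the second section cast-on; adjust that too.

Cast on 369 stitches; work 1339 rows; second section cast-on 328 stitches.

Stitches: 395 × 28/30 = 368.67 → 369.
Rows: 1465 × 32/35 = 1339.43 → 1339.
second section cast-on: 351 × 28/30 = 327.60 → 328.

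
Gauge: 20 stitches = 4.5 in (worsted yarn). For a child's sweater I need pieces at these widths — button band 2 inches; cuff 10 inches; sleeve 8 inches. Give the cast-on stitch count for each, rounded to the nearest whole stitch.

button band 9; cuff 44; sleeve 36.

Rate = 20/4.5 = 4.444 sts per in.
button band: 2 × 4.444 = 8.89 → 9.
cuff: 10 × 4.444 = 44.44 → 44.
sleeve: 8 × 4.444 = 35.56 → 36.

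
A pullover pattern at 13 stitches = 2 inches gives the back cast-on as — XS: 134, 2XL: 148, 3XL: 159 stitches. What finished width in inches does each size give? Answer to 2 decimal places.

XS 20.62 inches; 2XL 22.77 inches; 3XL 24.46 inches.

13/2 = 6.5 sts per in.
XS: 134 / 6.5 = 20.615 → 20.62 in.
2XL: 148 / 6.5 = 22.769 → 22.77 in.
3XL: 159 / 6.5 = 24.462 → 24.46 in.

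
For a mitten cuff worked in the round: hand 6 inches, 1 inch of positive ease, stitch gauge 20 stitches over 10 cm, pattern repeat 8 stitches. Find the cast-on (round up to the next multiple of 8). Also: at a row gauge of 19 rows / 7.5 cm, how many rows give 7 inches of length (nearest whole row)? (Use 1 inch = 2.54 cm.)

Finished = 6 + 1 = 7 inches.
7 inches × 2.54 = 17.78 cm.
20/10 = 2 sts per cm; 17.78 × 2 = 35.56 sts.
Next multiple of 8 → 40.
7 inches = 17.78 cm; × 2.533 = 45.04 → 45 rows.

Cast on 40 stitches; work 45 rows.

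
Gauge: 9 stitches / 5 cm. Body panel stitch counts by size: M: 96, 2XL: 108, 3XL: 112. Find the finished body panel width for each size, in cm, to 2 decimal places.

M 53.33 cm; 2XL 60.00 cm; 3XL 62.22 cm.

9/5 = 1.8 sts per cm.
M: 96 / 1.8 = 53.333 → 53.33 cm.
2XL: 108 / 1.8 = 60.000 → 60.00 cm.
3XL: 112 / 1.8 = 62.222 → 62.22 cm.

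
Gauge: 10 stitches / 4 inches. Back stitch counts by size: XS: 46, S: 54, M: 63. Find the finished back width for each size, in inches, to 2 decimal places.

XS 18.40 inches; S 21.60 inches; M 25.20 inches.

10/4 = 2.5 sts per in.
XS: 46 / 2.5 = 18.400 → 18.40 in.
S: 54 / 2.5 = 21.600 → 21.60 in.
M: 63 / 2.5 = 25.200 → 25.20 in.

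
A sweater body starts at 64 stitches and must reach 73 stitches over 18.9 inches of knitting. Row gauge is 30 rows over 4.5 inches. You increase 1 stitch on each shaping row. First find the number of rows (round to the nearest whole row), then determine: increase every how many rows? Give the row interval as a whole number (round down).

Increase every 14th row.

Rows = 18.9 × 6.667 = 126.0 → 126 rows.
Stitches to add: 9 → 9 shaping rows (at 1 st each).
126 / 9 = 14.00 → every 14 rows.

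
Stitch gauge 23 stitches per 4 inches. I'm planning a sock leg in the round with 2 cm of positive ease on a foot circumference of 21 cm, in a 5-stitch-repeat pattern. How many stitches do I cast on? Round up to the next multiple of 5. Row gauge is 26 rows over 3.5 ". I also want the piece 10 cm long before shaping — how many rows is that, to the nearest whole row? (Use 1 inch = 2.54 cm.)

Cast on 55 stitches; work 29 rows.

Finished = 21 + 2 = 23 cm.
23 cm × 1/2.54 = 9.06 inches.
23/4 = 5.75 sts per in; 9.06 × 5.75 = 52.07 sts.
Next multiple of 5 → 55.
10 cm = 3.94 inches; × 7.429 = 29.25 → 29 rows.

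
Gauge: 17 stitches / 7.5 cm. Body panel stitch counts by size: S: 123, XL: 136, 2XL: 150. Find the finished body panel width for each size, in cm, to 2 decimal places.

S 54.26 cm; XL 60.00 cm; 2XL 66.18 cm.

17/7.5 = 2.267 sts per cm.
S: 123 / 2.267 = 54.265 → 54.26 cm.
XL: 136 / 2.267 = 60.000 → 60.00 cm.
2XL: 150 / 2.267 = 66.176 → 66.18 cm.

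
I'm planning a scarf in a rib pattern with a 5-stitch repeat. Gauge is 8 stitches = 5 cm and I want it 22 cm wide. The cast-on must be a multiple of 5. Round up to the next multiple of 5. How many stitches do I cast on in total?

Cast on 40 stitches.

8 / 5 = 1.6 sts per cm.
22 × 1.6 = 35.20 sts.
Next multiple of 5: 40.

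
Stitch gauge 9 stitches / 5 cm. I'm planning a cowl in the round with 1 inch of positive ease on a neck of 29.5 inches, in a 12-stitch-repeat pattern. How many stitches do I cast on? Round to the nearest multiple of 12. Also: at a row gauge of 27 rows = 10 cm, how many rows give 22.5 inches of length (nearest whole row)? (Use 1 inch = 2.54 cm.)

Cast on 144 stitches; work 154 rows.

Finished = 29.5 + 1 = 30.5 inches.
30.5 inches × 2.54 = 77.47 cm.
9/5 = 1.8 sts per cm; 77.47 × 1.8 = 139.45 sts.
Nearest multiple of 12 → 144.
22.5 inches = 57.15 cm; × 2.7 = 154.31 → 154 rows.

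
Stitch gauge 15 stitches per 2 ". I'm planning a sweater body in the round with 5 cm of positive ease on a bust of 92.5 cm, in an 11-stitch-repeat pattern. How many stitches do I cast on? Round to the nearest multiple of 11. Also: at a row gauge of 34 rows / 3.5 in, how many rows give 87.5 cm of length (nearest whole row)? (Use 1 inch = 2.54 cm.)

Cast on 286 stitches; work 335 rows.

Finished = 92.5 + 5 = 97.5 cm.
97.5 cm × 1/2.54 = 38.39 inches.
15/2 = 7.5 sts per in; 38.39 × 7.5 = 287.89 sts.
Nearest multiple of 11 → 286.
87.5 cm = 34.45 inches; × 9.714 = 334.65 → 335 rows.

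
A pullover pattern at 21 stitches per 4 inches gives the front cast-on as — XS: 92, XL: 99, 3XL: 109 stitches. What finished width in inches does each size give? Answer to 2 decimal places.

21/4 = 5.25 sts per in.
XS: 92 / 5.25 = 17.524 → 17.52 in.
XL: 99 / 5.25 = 18.857 → 18.86 in.
3XL: 109 / 5.25 = 20.762 → 20.76 in.

XS 17.52 inches; XL 18.86 inches; 3XL 20.76 inches.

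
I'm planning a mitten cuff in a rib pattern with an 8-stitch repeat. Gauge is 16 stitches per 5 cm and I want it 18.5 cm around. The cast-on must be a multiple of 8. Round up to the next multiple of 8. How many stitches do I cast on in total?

16 / 5 = 3.2 sts per cm.
18.5 × 3.2 = 59.20 sts.
Next multiple of 8: 64.

64 stitches.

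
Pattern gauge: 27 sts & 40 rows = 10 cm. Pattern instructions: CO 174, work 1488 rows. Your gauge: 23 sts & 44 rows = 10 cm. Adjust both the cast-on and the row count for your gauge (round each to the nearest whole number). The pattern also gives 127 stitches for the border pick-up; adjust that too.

Cast on 148 stitches; work 1637 rows; border pick-up 108 stitches.

Stitches: 174 × 23/27 = 148.22 → 148.
Rows: 1488 × 44/40 = 1636.80 → 1637.
border pick-up: 127 × 23/27 = 108.19 → 108.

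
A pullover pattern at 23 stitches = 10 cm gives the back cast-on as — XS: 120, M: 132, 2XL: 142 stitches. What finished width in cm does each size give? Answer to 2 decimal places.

23/10 = 2.3 sts per cm.
XS: 120 / 2.3 = 52.174 → 52.17 cm.
M: 132 / 2.3 = 57.391 → 57.39 cm.
2XL: 142 / 2.3 = 61.739 → 61.74 cm.

XS 52.17 cm; M 57.39 cm; 2XL 61.74 cm.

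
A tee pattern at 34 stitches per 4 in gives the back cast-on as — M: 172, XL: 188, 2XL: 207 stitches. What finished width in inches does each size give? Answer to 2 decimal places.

34/4 = 8.5 sts per in.
M: 172 / 8.5 = 20.235 → 20.24 in.
XL: 188 / 8.5 = 22.118 → 22.12 in.
2XL: 207 / 8.5 = 24.353 → 24.35 in.

M 20.24 inches; XL 22.12 inches; 2XL 24.35 inches.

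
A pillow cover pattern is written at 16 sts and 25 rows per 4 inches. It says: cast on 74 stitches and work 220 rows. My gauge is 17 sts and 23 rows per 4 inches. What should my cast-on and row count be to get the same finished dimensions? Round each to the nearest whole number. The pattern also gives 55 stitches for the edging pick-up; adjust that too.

Cast on 79 stitches; work 202 rows; edging pick-up 58 stitches.

Stitches: 74 × 17/16 = 78.62 → 79.
Rows: 220 × 23/25 = 202.40 → 202.
edging pick-up: 55 × 17/16 = 58.44 → 58.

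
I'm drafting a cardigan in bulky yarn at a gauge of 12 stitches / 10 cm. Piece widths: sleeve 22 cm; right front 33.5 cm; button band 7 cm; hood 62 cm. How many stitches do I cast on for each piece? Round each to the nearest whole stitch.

Rate = 12/10 = 1.2 sts per cm.
sleeve: 22 × 1.2 = 26.40 → 26.
right front: 33.5 × 1.2 = 40.20 → 40.
button band: 7 × 1.2 = 8.40 → 8.
hood: 62 × 1.2 = 74.40 → 74.

sleeve 26; right front 40; button band 8; hood 74.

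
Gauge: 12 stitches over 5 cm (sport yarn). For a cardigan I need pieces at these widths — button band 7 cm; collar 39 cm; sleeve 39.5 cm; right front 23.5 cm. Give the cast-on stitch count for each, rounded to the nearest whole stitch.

Rate = 12/5 = 2.4 sts per cm.
button band: 7 × 2.4 = 16.80 → 17.
collar: 39 × 2.4 = 93.60 → 94.
sleeve: 39.5 × 2.4 = 94.80 → 95.
right front: 23.5 × 2.4 = 56.40 → 56.

button band 17; collar 94; sleeve 95; right front 56.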